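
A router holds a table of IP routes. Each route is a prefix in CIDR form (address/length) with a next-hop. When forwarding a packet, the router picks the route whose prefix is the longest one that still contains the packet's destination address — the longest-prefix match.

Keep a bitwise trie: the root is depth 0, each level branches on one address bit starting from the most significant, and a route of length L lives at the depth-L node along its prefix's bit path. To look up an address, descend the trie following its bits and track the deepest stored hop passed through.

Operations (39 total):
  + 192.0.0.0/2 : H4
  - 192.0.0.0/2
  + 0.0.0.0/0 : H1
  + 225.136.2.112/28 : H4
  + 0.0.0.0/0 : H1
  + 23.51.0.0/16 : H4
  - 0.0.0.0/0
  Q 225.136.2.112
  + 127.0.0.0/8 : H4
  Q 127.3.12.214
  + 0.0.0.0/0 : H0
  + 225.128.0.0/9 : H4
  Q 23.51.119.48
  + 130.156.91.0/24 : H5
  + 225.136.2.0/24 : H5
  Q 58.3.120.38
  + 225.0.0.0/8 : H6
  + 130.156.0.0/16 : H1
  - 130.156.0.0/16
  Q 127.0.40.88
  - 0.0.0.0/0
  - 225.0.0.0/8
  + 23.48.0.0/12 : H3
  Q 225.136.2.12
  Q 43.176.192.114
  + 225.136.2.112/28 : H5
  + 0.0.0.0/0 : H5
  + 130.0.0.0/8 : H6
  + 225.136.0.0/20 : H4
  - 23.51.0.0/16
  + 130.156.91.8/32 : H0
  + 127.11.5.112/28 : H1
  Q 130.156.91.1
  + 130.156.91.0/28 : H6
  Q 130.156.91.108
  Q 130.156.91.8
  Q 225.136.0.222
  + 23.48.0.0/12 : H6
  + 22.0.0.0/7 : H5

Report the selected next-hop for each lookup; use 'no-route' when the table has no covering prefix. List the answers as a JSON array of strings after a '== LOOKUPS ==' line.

Trace:
  + 192.0.0.0/2 (H4) depth=2
  del 192.0.0.0/2 (clear depth 2)
  + 0.0.0.0/0 (H1) depth=0
  + 225.136.2.112/28 (H4) depth=28
  + 0.0.0.0/0 (H1) depth=0
  + 23.51.0.0/16 (H4) depth=16
  del 0.0.0.0/0 (clear depth 0)
  ? 225.136.2.112  path d0:-→d1:-→d2:-→d3:-→d4:-→d5:-→d6:-→d7:-→d8:-→d9:-→d10:-→d11:-→d12:-→d13:-→d14:-→d15:-→d16:-→d17:-→d18:-→d19:-→d20:-→d21:-→d22:-→d23:-→d24:-→d25:-→d26:-→d27:-→d28:H4  best=H4
  + 127.0.0.0/8 (H4) depth=8
  ? 127.3.12.214  path d0:-→d1:-→d2:-→d3:-→d4:-→d5:-→d6:-→d7:-→d8:H4  best=H4
  + 0.0.0.0/0 (H0) depth=0
  + 225.128.0.0/9 (H4) depth=9
  ? 23.51.119.48  path d0:H0→d1:-→d2:-→d3:-→d4:-→d5:-→d6:-→d7:-→d8:-→d9:-→d10:-→d11:-→d12:-→d13:-→d14:-→d15:-→d16:H4  best=H4
  + 130.156.91.0/24 (H5) depth=24
  + 225.136.2.0/24 (H5) depth=24
  ? 58.3.120.38  path d0:H0→d1:-→d2:-  best=H0
  + 225.0.0.0/8 (H6) depth=8
  + 130.156.0.0/16 (H1) depth=16
  del 130.156.0.0/16 (clear depth 16)
  ? 127.0.40.88  path d0:H0→d1:-→d2:-→d3:-→d4:-→d5:-→d6:-→d7:-→d8:H4  best=H4
  del 0.0.0.0/0 (clear depth 0)
  del 225.0.0.0/8 (clear depth 8)
  + 23.48.0.0/12 (H3) depth=12
  ? 225.136.2.12  path d0:-→d1:-→d2:-→d3:-→d4:-→d5:-→d6:-→d7:-→d8:-→d9:H4→d10:-→d11:-→d12:-→d13:-→d14:-→d15:-→d16:-→d17:-→d18:-→d19:-→d20:-→d21:-→d22:-→d23:-→d24:H5→d25:-  best=H5
  ? 43.176.192.114  path d0:-→d1:-→d2:-  best=no-route
  + 225.136.2.112/28 (H5) depth=28
  + 0.0.0.0/0 (H5) depth=0
  + 130.0.0.0/8 (H6) depth=8
  + 225.136.0.0/20 (H4) depth=20
  del 23.51.0.0/16 (clear depth 16)
  + 130.156.91.8/32 (H0) depth=32
  + 127.11.5.112/28 (H1) depth=28
  ? 130.156.91.1  path d0:H5→d1:-→d2:-→d3:-→d4:-→d5:-→d6:-→d7:-→d8:H6→d9:-→d10:-→d11:-→d12:-→d13:-→d14:-→d15:-→d16:-→d17:-→d18:-→d19:-→d20:-→d21:-→d22:-→d23:-→d24:H5→d25:-→d26:-→d27:-→d28:-  best=H5
  + 130.156.91.0/28 (H6) depth=28
  ? 130.156.91.108  path d0:H5→d1:-→d2:-→d3:-→d4:-→d5:-→d6:-→d7:-→d8:H6→d9:-→d10:-→d11:-→d12:-→d13:-→d14:-→d15:-→d16:-→d17:-→d18:-→d19:-→d20:-→d21:-→d22:-→d23:-→d24:H5→d25:-  best=H5
  ? 130.156.91.8  path d0:H5→d1:-→d2:-→d3:-→d4:-→d5:-→d6:-→d7:-→d8:H6→d9:-→d10:-→d11:-→d12:-→d13:-→d14:-→d15:-→d16:-→d17:-→d18:-→d19:-→d20:-→d21:-→d22:-→d23:-→d24:H5→d25:-→d26:-→d27:-→d28:H6→d29:-→d30:-→d31:-→d32:H0  best=H0
  ? 225.136.0.222  path d0:H5→d1:-→d2:-→d3:-→d4:-→d5:-→d6:-→d7:-→d8:-→d9:H4→d10:-→d11:-→d12:-→d13:-→d14:-→d15:-→d16:-→d17:-→d18:-→d19:-→d20:H4→d21:-→d22:-  best=H4
  + 23.48.0.0/12 (H6) depth=12
  + 22.0.0.0/7 (H5) depth=7

== LOOKUPS ==
["H4","H4","H4","H0","H4","H5","no-route","H5","H5","H0","H4"]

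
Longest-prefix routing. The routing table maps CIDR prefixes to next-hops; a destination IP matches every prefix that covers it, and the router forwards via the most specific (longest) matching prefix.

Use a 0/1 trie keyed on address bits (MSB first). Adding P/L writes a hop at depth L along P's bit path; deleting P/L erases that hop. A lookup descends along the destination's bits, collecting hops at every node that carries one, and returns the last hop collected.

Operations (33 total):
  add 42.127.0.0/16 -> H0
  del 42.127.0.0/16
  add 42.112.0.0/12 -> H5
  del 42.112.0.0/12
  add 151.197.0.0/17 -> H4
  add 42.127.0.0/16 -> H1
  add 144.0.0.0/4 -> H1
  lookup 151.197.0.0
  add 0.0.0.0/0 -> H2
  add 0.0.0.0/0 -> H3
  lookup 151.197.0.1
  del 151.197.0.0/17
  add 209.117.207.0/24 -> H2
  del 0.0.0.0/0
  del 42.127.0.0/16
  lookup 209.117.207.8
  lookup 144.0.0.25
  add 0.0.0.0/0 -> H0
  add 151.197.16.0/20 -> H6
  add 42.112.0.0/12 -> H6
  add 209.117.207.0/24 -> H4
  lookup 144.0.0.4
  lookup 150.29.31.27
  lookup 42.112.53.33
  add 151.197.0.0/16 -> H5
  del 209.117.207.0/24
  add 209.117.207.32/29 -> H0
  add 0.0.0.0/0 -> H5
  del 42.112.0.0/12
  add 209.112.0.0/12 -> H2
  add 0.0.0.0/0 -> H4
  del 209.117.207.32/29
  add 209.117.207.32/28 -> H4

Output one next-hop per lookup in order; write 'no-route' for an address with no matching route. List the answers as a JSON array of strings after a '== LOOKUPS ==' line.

Apply in order:
  add 42.127.0.0/16 -> H0 at depth 16
  - 42.127.0.0/16 clear@16
  add 42.112.0.0/12 -> H5 at depth 12
  - 42.112.0.0/12 clear@12
  add 151.197.0.0/17 -> H4 at depth 17
  add 42.127.0.0/16 -> H1 at depth 16
  add 144.0.0.0/4 -> H1 at depth 4
  ? 151.197.0.0  path d0:-→d1:-→d2:-→d3:-→d4:H1→d5:-→d6:-→d7:-→d8:-→d9:-→d10:-→d11:-→d12:-→d13:-→d14:-→d15:-→d16:-→d17:H4  best=H4
  add 0.0.0.0/0 -> H2 at depth 0
  add 0.0.0.0/0 -> H3 at depth 0
  ? 151.197.0.1  path d0:H3→d1:-→d2:-→d3:-→d4:H1→d5:-→d6:-→d7:-→d8:-→d9:-→d10:-→d11:-→d12:-→d13:-→d14:-→d15:-→d16:-→d17:H4  best=H4
  - 151.197.0.0/17 clear@17
  add 209.117.207.0/24 -> H2 at depth 24
  - 0.0.0.0/0 clear@0
  - 42.127.0.0/16 clear@16
  ? 209.117.207.8  path d0:-→d1:-→d2:-→d3:-→d4:-→d5:-→d6:-→d7:-→d8:-→d9:-→d10:-→d11:-→d12:-→d13:-→d14:-→d15:-→d16:-→d17:-→d18:-→d19:-→d20:-→d21:-→d22:-→d23:-→d24:H2  best=H2
  ? 144.0.0.25  path d0:-→d1:-→d2:-→d3:-→d4:H1→d5:-  best=H1
  add 0.0.0.0/0 -> H0 at depth 0
  add 151.197.16.0/20 -> H6 at depth 20
  add 42.112.0.0/12 -> H6 at depth 12
  add 209.117.207.0/24 -> H4 at depth 24
  ? 144.0.0.4  path d0:H0→d1:-→d2:-→d3:-→d4:H1→d5:-  best=H1
  ? 150.29.31.27  path d0:H0→d1:-→d2:-→d3:-→d4:H1→d5:-→d6:-→d7:-  best=H1
  ? 42.112.53.33  path d0:H0→d1:-→d2:-→d3:-→d4:-→d5:-→d6:-→d7:-→d8:-→d9:-→d10:-→d11:-→d12:H6  best=H6
  add 151.197.0.0/16 -> H5 at depth 16
  - 209.117.207.0/24 clear@24
  add 209.117.207.32/29 -> H0 at depth 29
  add 0.0.0.0/0 -> H5 at depth 0
  - 42.112.0.0/12 clear@12
  add 209.112.0.0/12 -> H2 at depth 12
  add 0.0.0.0/0 -> H4 at depth 0
  - 209.117.207.32/29 clear@29
  add 209.117.207.32/28 -> H4 at depth 28

== LOOKUPS ==
["H4","H4","H2","H1","H1","H1","H6"]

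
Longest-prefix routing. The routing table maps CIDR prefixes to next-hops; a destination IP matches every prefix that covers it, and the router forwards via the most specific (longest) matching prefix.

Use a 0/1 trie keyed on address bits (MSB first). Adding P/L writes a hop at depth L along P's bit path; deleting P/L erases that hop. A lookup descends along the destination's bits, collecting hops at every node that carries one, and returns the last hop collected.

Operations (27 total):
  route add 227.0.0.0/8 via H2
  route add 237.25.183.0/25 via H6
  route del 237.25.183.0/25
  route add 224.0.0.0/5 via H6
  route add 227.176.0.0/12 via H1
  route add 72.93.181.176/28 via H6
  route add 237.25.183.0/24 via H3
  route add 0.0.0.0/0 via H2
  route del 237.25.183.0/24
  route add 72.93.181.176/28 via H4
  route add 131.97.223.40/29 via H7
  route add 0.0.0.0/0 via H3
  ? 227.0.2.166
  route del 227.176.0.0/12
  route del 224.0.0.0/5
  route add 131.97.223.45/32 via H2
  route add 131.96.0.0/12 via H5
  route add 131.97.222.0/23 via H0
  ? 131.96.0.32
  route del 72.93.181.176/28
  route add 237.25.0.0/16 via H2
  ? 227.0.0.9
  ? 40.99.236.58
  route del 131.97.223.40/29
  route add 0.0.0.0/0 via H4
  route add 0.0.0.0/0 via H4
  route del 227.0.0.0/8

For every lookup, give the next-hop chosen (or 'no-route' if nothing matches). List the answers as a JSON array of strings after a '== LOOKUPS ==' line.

Trace:
  add 227.0.0.0/8 -> H2 at depth 8
  add 237.25.183.0/25 -> H6 at depth 25
  del 237.25.183.0/25 (clear depth 25)
  add 224.0.0.0/5 -> H6 at depth 5
  add 227.176.0.0/12 -> H1 at depth 12
  add 72.93.181.176/28 -> H6 at depth 28
  add 237.25.183.0/24 -> H3 at depth 24
  add 0.0.0.0/0 -> H2 at depth 0
  del 237.25.183.0/24 (clear depth 24)
  add 72.93.181.176/28 -> H4 at depth 28
  add 131.97.223.40/29 -> H7 at depth 29
  add 0.0.0.0/0 -> H3 at depth 0
  Q 227.0.2.166: descend 11100011 ; hops seen [H3,H6,H2] ; pick H2
  del 227.176.0.0/12 (clear depth 12)
  del 224.0.0.0/5 (clear depth 5)
  add 131.97.223.45/32 -> H2 at depth 32
  add 131.96.0.0/12 -> H5 at depth 12
  add 131.97.222.0/23 -> H0 at depth 23
  Q 131.96.0.32: descend 100000110110000 ; hops seen [H3,H5] ; pick H5
  del 72.93.181.176/28 (clear depth 28)
  add 237.25.0.0/16 -> H2 at depth 16
  Q 227.0.0.9: descend 11100011 ; hops seen [H3,H2] ; pick H2
  Q 40.99.236.58: descend 0 ; hops seen [H3] ; pick H3
  del 131.97.223.40/29 (clear depth 29)
  add 0.0.0.0/0 -> H4 at depth 0
  add 0.0.0.0/0 -> H4 at depth 0
  del 227.0.0.0/8 (clear depth 8)

== LOOKUPS ==
["H2","H5","H2","H3"]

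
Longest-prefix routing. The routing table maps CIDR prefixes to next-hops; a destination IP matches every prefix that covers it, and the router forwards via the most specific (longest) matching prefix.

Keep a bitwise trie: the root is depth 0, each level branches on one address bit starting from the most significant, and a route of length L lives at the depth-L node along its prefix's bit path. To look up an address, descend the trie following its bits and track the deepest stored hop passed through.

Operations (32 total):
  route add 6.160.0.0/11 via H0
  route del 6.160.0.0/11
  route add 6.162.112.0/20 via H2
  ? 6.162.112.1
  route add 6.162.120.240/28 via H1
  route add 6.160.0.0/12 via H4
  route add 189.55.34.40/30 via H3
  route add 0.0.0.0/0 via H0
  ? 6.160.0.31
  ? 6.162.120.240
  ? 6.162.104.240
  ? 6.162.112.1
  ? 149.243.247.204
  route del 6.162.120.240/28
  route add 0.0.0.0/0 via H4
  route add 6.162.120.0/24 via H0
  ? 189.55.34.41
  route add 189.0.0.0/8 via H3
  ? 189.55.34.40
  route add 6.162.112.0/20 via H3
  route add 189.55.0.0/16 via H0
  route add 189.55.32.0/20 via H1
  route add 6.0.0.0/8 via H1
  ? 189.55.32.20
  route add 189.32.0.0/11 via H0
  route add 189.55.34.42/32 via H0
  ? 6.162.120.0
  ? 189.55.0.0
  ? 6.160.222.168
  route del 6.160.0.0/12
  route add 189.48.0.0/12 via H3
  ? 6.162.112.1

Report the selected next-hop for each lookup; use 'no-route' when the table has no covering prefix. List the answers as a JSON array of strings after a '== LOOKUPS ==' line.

Apply in order:
  add 6.160.0.0/11 -> H0 at depth 11
  del 6.160.0.0/11 (clear depth 11)
  add 6.162.112.0/20 -> H2 at depth 20
  lookup 6.162.112.1: bits 00000110101000100111 walk d0:-→d1:-→d2:-→d3:-→d4:-→d5:-→d6:-→d7:-→d8:-→d9:-→d10:-→d11:-→d12:-→d13:-→d14:-→d15:-→d16:-→d17:-→d18:-→d19:-→d20:H2 -> H2
  add 6.162.120.240/28 -> H1 at depth 28
  add 6.160.0.0/12 -> H4 at depth 12
  add 189.55.34.40/30 -> H3 at depth 30
  add 0.0.0.0/0 -> H0 at depth 0
  lookup 6.160.0.31: bits 00000110101000 walk d0:H0→d1:-→d2:-→d3:-→d4:-→d5:-→d6:-→d7:-→d8:-→d9:-→d10:-→d11:-→d12:H4→d13:-→d14:- -> H4
  lookup 6.162.120.240: bits 0000011010100010011110001111 walk d0:H0→d1:-→d2:-→d3:-→d4:-→d5:-→d6:-→d7:-→d8:-→d9:-→d10:-→d11:-→d12:H4→d13:-→d14:-→d15:-→d16:-→d17:-→d18:-→d19:-→d20:H2→d21:-→d22:-→d23:-→d24:-→d25:-→d26:-→d27:-→d28:H1 -> H1
  lookup 6.162.104.240: bits 0000011010100010011 walk d0:H0→d1:-→d2:-→d3:-→d4:-→d5:-→d6:-→d7:-→d8:-→d9:-→d10:-→d11:-→d12:H4→d13:-→d14:-→d15:-→d16:-→d17:-→d18:-→d19:- -> H4
  lookup 6.162.112.1: bits 00000110101000100111 walk d0:H0→d1:-→d2:-→d3:-→d4:-→d5:-→d6:-→d7:-→d8:-→d9:-→d10:-→d11:-→d12:H4→d13:-→d14:-→d15:-→d16:-→d17:-→d18:-→d19:-→d20:H2 -> H2
  lookup 149.243.247.204: bits 10 walk d0:H0→d1:-→d2:- -> H0
  del 6.162.120.240/28 (clear depth 28)
  add 0.0.0.0/0 -> H4 at depth 0
  add 6.162.120.0/24 -> H0 at depth 24
  lookup 189.55.34.41: bits 101111010011011100100010001010 walk d0:H4→d1:-→d2:-→d3:-→d4:-→d5:-→d6:-→d7:-→d8:-→d9:-→d10:-→d11:-→d12:-→d13:-→d14:-→d15:-→d16:-→d17:-→d18:-→d19:-→d20:-→d21:-→d22:-→d23:-→d24:-→d25:-→d26:-→d27:-→d28:-→d29:-→d30:H3 -> H3
  add 189.0.0.0/8 -> H3 at depth 8
  lookup 189.55.34.40: bits 101111010011011100100010001010 walk d0:H4→d1:-→d2:-→d3:-→d4:-→d5:-→d6:-→d7:-→d8:H3→d9:-→d10:-→d11:-→d12:-→d13:-→d14:-→d15:-→d16:-→d17:-→d18:-→d19:-→d20:-→d21:-→d22:-→d23:-→d24:-→d25:-→d26:-→d27:-→d28:-→d29:-→d30:H3 -> H3
  add 6.162.112.0/20 -> H3 at depth 20
  add 189.55.0.0/16 -> H0 at depth 16
  add 189.55.32.0/20 -> H1 at depth 20
  add 6.0.0.0/8 -> H1 at depth 8
  lookup 189.55.32.20: bits 1011110100110111001000 walk d0:H4→d1:-→d2:-→d3:-→d4:-→d5:-→d6:-→d7:-→d8:H3→d9:-→d10:-→d11:-→d12:-→d13:-→d14:-→d15:-→d16:H0→d17:-→d18:-→d19:-→d20:H1→d21:-→d22:- -> H1
  add 189.32.0.0/11 -> H0 at depth 11
  add 189.55.34.42/32 -> H0 at depth 32
  lookup 6.162.120.0: bits 000001101010001001111000 walk d0:H4→d1:-→d2:-→d3:-→d4:-→d5:-→d6:-→d7:-→d8:H1→d9:-→d10:-→d11:-→d12:H4→d13:-→d14:-→d15:-→d16:-→d17:-→d18:-→d19:-→d20:H3→d21:-→d22:-→d23:-→d24:H0 -> H0
  lookup 189.55.0.0: bits 101111010011011100 walk d0:H4→d1:-→d2:-→d3:-→d4:-→d5:-→d6:-→d7:-→d8:H3→d9:-→d10:-→d11:H0→d12:-→d13:-→d14:-→d15:-→d16:H0→d17:-→d18:- -> H0
  lookup 6.160.222.168: bits 00000110101000 walk d0:H4→d1:-→d2:-→d3:-→d4:-→d5:-→d6:-→d7:-→d8:H1→d9:-→d10:-→d11:-→d12:H4→d13:-→d14:- -> H4
  del 6.160.0.0/12 (clear depth 12)
  add 189.48.0.0/12 -> H3 at depth 12
  lookup 6.162.112.1: bits 00000110101000100111 walk d0:H4→d1:-→d2:-→d3:-→d4:-→d5:-→d6:-→d7:-→d8:H1→d9:-→d10:-→d11:-→d12:-→d13:-→d14:-→d15:-→d16:-→d17:-→d18:-→d19:-→d20:H3 -> H3

== LOOKUPS ==
["H2","H4","H1","H4","H2","H0","H3","H3","H1","H0","H0","H4","H3"]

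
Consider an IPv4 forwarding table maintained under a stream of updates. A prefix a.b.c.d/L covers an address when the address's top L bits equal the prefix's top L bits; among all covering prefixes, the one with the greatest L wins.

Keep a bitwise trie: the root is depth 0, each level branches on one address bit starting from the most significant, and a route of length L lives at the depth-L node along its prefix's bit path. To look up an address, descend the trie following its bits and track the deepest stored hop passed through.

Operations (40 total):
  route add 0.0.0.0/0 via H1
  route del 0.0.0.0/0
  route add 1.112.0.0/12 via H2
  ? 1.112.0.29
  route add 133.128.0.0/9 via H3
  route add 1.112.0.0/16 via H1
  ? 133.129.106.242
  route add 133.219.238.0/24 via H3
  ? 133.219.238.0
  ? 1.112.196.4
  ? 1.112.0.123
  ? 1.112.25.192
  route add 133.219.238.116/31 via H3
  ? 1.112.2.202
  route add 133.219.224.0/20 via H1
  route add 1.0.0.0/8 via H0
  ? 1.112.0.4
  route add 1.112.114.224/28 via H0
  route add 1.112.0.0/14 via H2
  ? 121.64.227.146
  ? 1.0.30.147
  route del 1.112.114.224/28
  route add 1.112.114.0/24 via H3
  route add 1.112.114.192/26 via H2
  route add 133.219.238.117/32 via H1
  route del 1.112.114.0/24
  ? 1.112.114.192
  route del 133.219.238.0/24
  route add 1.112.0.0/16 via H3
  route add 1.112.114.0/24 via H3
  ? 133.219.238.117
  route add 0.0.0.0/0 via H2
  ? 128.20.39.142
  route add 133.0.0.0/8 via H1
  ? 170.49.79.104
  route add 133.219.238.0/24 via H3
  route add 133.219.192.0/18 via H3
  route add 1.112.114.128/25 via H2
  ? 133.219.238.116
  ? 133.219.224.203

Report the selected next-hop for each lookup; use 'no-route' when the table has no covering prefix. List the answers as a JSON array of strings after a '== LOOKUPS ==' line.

Trace:
  add 0.0.0.0/0 -> H1 at depth 0
  - 0.0.0.0/0 clear@0
  add 1.112.0.0/12 -> H2 at depth 12
  lookup 1.112.0.29: bits 000000010111 walk d0:-→d1:-→d2:-→d3:-→d4:-→d5:-→d6:-→d7:-→d8:-→d9:-→d10:-→d11:-→d12:H2 -> H2
  add 133.128.0.0/9 -> H3 at depth 9
  add 1.112.0.0/16 -> H1 at depth 16
  lookup 133.129.106.242: bits 100001011 walk d0:-→d1:-→d2:-→d3:-→d4:-→d5:-→d6:-→d7:-→d8:-→d9:H3 -> H3
  add 133.219.238.0/24 -> H3 at depth 24
  lookup 133.219.238.0: bits 100001011101101111101110 walk d0:-→d1:-→d2:-→d3:-→d4:-→d5:-→d6:-→d7:-→d8:-→d9:H3→d10:-→d11:-→d12:-→d13:-→d14:-→d15:-→d16:-→d17:-→d18:-→d19:-→d20:-→d21:-→d22:-→d23:-→d24:H3 -> H3
  lookup 1.112.196.4: bits 0000000101110000 walk d0:-→d1:-→d2:-→d3:-→d4:-→d5:-→d6:-→d7:-→d8:-→d9:-→d10:-→d11:-→d12:H2→d13:-→d14:-→d15:-→d16:H1 -> H1
  lookup 1.112.0.123: bits 0000000101110000 walk d0:-→d1:-→d2:-→d3:-→d4:-→d5:-→d6:-→d7:-→d8:-→d9:-→d10:-→d11:-→d12:H2→d13:-→d14:-→d15:-→d16:H1 -> H1
  lookup 1.112.25.192: bits 0000000101110000 walk d0:-→d1:-→d2:-→d3:-→d4:-→d5:-→d6:-→d7:-→d8:-→d9:-→d10:-→d11:-→d12:H2→d13:-→d14:-→d15:-→d16:H1 -> H1
  add 133.219.238.116/31 -> H3 at depth 31
  lookup 1.112.2.202: bits 0000000101110000 walk d0:-→d1:-→d2:-→d3:-→d4:-→d5:-→d6:-→d7:-→d8:-→d9:-→d10:-→d11:-→d12:H2→d13:-→d14:-→d15:-→d16:H1 -> H1
  add 133.219.224.0/20 -> H1 at depth 20
  add 1.0.0.0/8 -> H0 at depth 8
  lookup 1.112.0.4: bits 0000000101110000 walk d0:-→d1:-→d2:-→d3:-→d4:-→d5:-→d6:-→d7:-→d8:H0→d9:-→d10:-→d11:-→d12:H2→d13:-→d14:-→d15:-→d16:H1 -> H1
  add 1.112.114.224/28 -> H0 at depth 28
  add 1.112.0.0/14 -> H2 at depth 14
  lookup 121.64.227.146: bits 0 walk d0:-→d1:- -> no-route
  lookup 1.0.30.147: bits 000000010 walk d0:-→d1:-→d2:-→d3:-→d4:-→d5:-→d6:-→d7:-→d8:H0→d9:- -> H0
  - 1.112.114.224/28 clear@28
  add 1.112.114.0/24 -> H3 at depth 24
  add 1.112.114.192/26 -> H2 at depth 26
  add 133.219.238.117/32 -> H1 at depth 32
  - 1.112.114.0/24 clear@24
  lookup 1.112.114.192: bits 00000001011100000111001011 walk d0:-→d1:-→d2:-→d3:-→d4:-→d5:-→d6:-→d7:-→d8:H0→d9:-→d10:-→d11:-→d12:H2→d13:-→d14:H2→d15:-→d16:H1→d17:-→d18:-→d19:-→d20:-→d21:-→d22:-→d23:-→d24:-→d25:-→d26:H2 -> H2
  - 133.219.238.0/24 clear@24
  add 1.112.0.0/16 -> H3 at depth 16
  add 1.112.114.0/24 -> H3 at depth 24
  lookup 133.219.238.117: bits 10000101110110111110111001110101 walk d0:-→d1:-→d2:-→d3:-→d4:-→d5:-→d6:-→d7:-→d8:-→d9:H3→d10:-→d11:-→d12:-→d13:-→d14:-→d15:-→d16:-→d17:-→d18:-→d19:-→d20:H1→d21:-→d22:-→d23:-→d24:-→d25:-→d26:-→d27:-→d28:-→d29:-→d30:-→d31:H3→d32:H1 -> H1
  add 0.0.0.0/0 -> H2 at depth 0
  lookup 128.20.39.142: bits 10000 walk d0:H2→d1:-→d2:-→d3:-→d4:-→d5:- -> H2
  add 133.0.0.0/8 -> H1 at depth 8
  lookup 170.49.79.104: bits 10 walk d0:H2→d1:-→d2:- -> H2
  add 133.219.238.0/24 -> H3 at depth 24
  add 133.219.192.0/18 -> H3 at depth 18
  add 1.112.114.128/25 -> H2 at depth 25
  lookup 133.219.238.116: bits 1000010111011011111011100111010 walk d0:H2→d1:-→d2:-→d3:-→d4:-→d5:-→d6:-→d7:-→d8:H1→d9:H3→d10:-→d11:-→d12:-→d13:-→d14:-→d15:-→d16:-→d17:-→d18:H3→d19:-→d20:H1→d21:-→d22:-→d23:-→d24:H3→d25:-→d26:-→d27:-→d28:-→d29:-→d30:-→d31:H3 -> H3
  lookup 133.219.224.203: bits 10000101110110111110 walk d0:H2→d1:-→d2:-→d3:-→d4:-→d5:-→d6:-→d7:-→d8:H1→d9:H3→d10:-→d11:-→d12:-→d13:-→d14:-→d15:-→d16:-→d17:-→d18:H3→d19:-→d20:H1 -> H1

== LOOKUPS ==
["H2","H3","H3","H1","H1","H1","H1","H1","no-route","H0","H2","H1","H2","H2","H3","H1"]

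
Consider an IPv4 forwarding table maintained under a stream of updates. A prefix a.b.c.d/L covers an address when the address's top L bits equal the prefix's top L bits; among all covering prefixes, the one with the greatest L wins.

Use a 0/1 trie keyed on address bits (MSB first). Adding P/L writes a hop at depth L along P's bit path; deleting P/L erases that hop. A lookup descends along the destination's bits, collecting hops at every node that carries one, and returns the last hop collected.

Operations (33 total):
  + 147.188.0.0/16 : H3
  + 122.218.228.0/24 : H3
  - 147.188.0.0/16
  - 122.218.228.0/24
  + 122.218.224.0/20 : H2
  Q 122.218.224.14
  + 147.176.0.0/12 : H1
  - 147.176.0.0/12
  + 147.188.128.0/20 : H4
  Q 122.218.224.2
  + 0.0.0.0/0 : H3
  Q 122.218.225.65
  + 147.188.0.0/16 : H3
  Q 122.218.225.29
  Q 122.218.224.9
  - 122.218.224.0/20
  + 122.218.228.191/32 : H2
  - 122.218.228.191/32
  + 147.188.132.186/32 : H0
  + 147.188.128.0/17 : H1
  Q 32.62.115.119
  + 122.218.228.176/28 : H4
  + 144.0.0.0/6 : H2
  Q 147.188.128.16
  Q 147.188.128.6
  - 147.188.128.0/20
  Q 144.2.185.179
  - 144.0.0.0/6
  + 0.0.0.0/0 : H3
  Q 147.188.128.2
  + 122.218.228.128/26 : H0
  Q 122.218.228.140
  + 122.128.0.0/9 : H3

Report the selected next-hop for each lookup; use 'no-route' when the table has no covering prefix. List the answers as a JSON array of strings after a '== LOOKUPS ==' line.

Process each operation:
  + 147.188.0.0/16 (H3) depth=16
  + 122.218.228.0/24 (H3) depth=24
  - 147.188.0.0/16 clear@16
  - 122.218.228.0/24 clear@24
  + 122.218.224.0/20 (H2) depth=20
  lookup 122.218.224.14: bits 011110101101101011100 walk d0:-→d1:-→d2:-→d3:-→d4:-→d5:-→d6:-→d7:-→d8:-→d9:-→d10:-→d11:-→d12:-→d13:-→d14:-→d15:-→d16:-→d17:-→d18:-→d19:-→d20:H2→d21:- -> H2
  + 147.176.0.0/12 (H1) depth=12
  - 147.176.0.0/12 clear@12
  + 147.188.128.0/20 (H4) depth=20
  lookup 122.218.224.2: bits 011110101101101011100 walk d0:-→d1:-→d2:-→d3:-→d4:-→d5:-→d6:-→d7:-→d8:-→d9:-→d10:-→d11:-→d12:-→d13:-→d14:-→d15:-→d16:-→d17:-→d18:-→d19:-→d20:H2→d21:- -> H2
  + 0.0.0.0/0 (H3) depth=0
  lookup 122.218.225.65: bits 011110101101101011100 walk d0:H3→d1:-→d2:-→d3:-→d4:-→d5:-→d6:-→d7:-→d8:-→d9:-→d10:-→d11:-→d12:-→d13:-→d14:-→d15:-→d16:-→d17:-→d18:-→d19:-→d20:H2→d21:- -> H2
  + 147.188.0.0/16 (H3) depth=16
  lookup 122.218.225.29: bits 011110101101101011100 walk d0:H3→d1:-→d2:-→d3:-→d4:-→d5:-→d6:-→d7:-→d8:-→d9:-→d10:-→d11:-→d12:-→d13:-→d14:-→d15:-→d16:-→d17:-→d18:-→d19:-→d20:H2→d21:- -> H2
  lookup 122.218.224.9: bits 011110101101101011100 walk d0:H3→d1:-→d2:-→d3:-→d4:-→d5:-→d6:-→d7:-→d8:-→d9:-→d10:-→d11:-→d12:-→d13:-→d14:-→d15:-→d16:-→d17:-→d18:-→d19:-→d20:H2→d21:- -> H2
  - 122.218.224.0/20 clear@20
  + 122.218.228.191/32 (H2) depth=32
  - 122.218.228.191/32 clear@32
  + 147.188.132.186/32 (H0) depth=32
  + 147.188.128.0/17 (H1) depth=17
  lookup 32.62.115.119: bits 0 walk d0:H3→d1:- -> H3
  + 122.218.228.176/28 (H4) depth=28
  + 144.0.0.0/6 (H2) depth=6
  lookup 147.188.128.16: bits 100100111011110010000 walk d0:H3→d1:-→d2:-→d3:-→d4:-→d5:-→d6:H2→d7:-→d8:-→d9:-→d10:-→d11:-→d12:-→d13:-→d14:-→d15:-→d16:H3→d17:H1→d18:-→d19:-→d20:H4→d21:- -> H4
  lookup 147.188.128.6: bits 100100111011110010000 walk d0:H3→d1:-→d2:-→d3:-→d4:-→d5:-→d6:H2→d7:-→d8:-→d9:-→d10:-→d11:-→d12:-→d13:-→d14:-→d15:-→d16:H3→d17:H1→d18:-→d19:-→d20:H4→d21:- -> H4
  - 147.188.128.0/20 clear@20
  lookup 144.2.185.179: bits 100100 walk d0:H3→d1:-→d2:-→d3:-→d4:-→d5:-→d6:H2 -> H2
  - 144.0.0.0/6 clear@6
  + 0.0.0.0/0 (H3) depth=0
  lookup 147.188.128.2: bits 100100111011110010000 walk d0:H3→d1:-→d2:-→d3:-→d4:-→d5:-→d6:-→d7:-→d8:-→d9:-→d10:-→d11:-→d12:-→d13:-→d14:-→d15:-→d16:H3→d17:H1→d18:-→d19:-→d20:-→d21:- -> H1
  + 122.218.228.128/26 (H0) depth=26
  lookup 122.218.228.140: bits 01111010110110101110010010 walk d0:H3→d1:-→d2:-→d3:-→d4:-→d5:-→d6:-→d7:-→d8:-→d9:-→d10:-→d11:-→d12:-→d13:-→d14:-→d15:-→d16:-→d17:-→d18:-→d19:-→d20:-→d21:-→d22:-→d23:-→d24:-→d25:-→d26:H0 -> H0
  + 122.128.0.0/9 (H3) depth=9

== LOOKUPS ==
["H2","H2","H2","H2","H2","H3","H4","H4","H2","H1","H0"]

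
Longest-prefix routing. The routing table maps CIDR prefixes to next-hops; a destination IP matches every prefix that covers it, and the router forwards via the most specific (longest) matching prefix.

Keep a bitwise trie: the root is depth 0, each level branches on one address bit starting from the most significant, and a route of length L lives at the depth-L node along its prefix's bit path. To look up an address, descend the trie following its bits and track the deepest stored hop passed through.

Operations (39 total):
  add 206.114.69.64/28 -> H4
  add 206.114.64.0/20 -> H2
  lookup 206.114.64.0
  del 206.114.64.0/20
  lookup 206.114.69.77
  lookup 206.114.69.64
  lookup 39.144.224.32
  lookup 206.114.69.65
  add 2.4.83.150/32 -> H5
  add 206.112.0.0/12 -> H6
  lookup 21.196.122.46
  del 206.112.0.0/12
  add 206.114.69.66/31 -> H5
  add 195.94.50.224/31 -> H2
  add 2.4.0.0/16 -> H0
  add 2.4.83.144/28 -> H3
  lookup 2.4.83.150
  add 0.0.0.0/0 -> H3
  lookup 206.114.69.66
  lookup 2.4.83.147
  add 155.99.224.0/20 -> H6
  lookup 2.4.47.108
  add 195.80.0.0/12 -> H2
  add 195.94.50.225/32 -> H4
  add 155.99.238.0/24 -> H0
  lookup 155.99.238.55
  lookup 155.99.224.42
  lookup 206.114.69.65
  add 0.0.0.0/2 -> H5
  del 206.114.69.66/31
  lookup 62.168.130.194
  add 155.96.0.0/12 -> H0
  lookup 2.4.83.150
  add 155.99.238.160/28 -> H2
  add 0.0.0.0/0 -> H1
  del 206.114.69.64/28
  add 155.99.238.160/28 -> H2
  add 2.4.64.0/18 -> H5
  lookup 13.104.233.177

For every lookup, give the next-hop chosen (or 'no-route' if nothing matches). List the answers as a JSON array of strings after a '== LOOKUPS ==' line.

Apply in order:
  + 206.114.69.64/28 (H4) depth=28
  + 206.114.64.0/20 (H2) depth=20
  ? 206.114.64.0  path d0:-→d1:-→d2:-→d3:-→d4:-→d5:-→d6:-→d7:-→d8:-→d9:-→d10:-→d11:-→d12:-→d13:-→d14:-→d15:-→d16:-→d17:-→d18:-→d19:-→d20:H2→d21:-  best=H2
  del 206.114.64.0/20 (clear depth 20)
  ? 206.114.69.77  path d0:-→d1:-→d2:-→d3:-→d4:-→d5:-→d6:-→d7:-→d8:-→d9:-→d10:-→d11:-→d12:-→d13:-→d14:-→d15:-→d16:-→d17:-→d18:-→d19:-→d20:-→d21:-→d22:-→d23:-→d24:-→d25:-→d26:-→d27:-→d28:H4  best=H4
  ? 206.114.69.64  path d0:-→d1:-→d2:-→d3:-→d4:-→d5:-→d6:-→d7:-→d8:-→d9:-→d10:-→d11:-→d12:-→d13:-→d14:-→d15:-→d16:-→d17:-→d18:-→d19:-→d20:-→d21:-→d22:-→d23:-→d24:-→d25:-→d26:-→d27:-→d28:H4  best=H4
  ? 39.144.224.32  path d0:-  best=no-route
  ? 206.114.69.65  path d0:-→d1:-→d2:-→d3:-→d4:-→d5:-→d6:-→d7:-→d8:-→d9:-→d10:-→d11:-→d12:-→d13:-→d14:-→d15:-→d16:-→d17:-→d18:-→d19:-→d20:-→d21:-→d22:-→d23:-→d24:-→d25:-→d26:-→d27:-→d28:H4  best=H4
  + 2.4.83.150/32 (H5) depth=32
  + 206.112.0.0/12 (H6) depth=12
  ? 21.196.122.46  path d0:-→d1:-→d2:-→d3:-  best=no-route
  del 206.112.0.0/12 (clear depth 12)
  + 206.114.69.66/31 (H5) depth=31
  + 195.94.50.224/31 (H2) depth=31
  + 2.4.0.0/16 (H0) depth=16
  + 2.4.83.144/28 (H3) depth=28
  ? 2.4.83.150  path d0:-→d1:-→d2:-→d3:-→d4:-→d5:-→d6:-→d7:-→d8:-→d9:-→d10:-→d11:-→d12:-→d13:-→d14:-→d15:-→d16:H0→d17:-→d18:-→d19:-→d20:-→d21:-→d22:-→d23:-→d24:-→d25:-→d26:-→d27:-→d28:H3→d29:-→d30:-→d31:-→d32:H5  best=H5
  + 0.0.0.0/0 (H3) depth=0
  ? 206.114.69.66  path d0:H3→d1:-→d2:-→d3:-→d4:-→d5:-→d6:-→d7:-→d8:-→d9:-→d10:-→d11:-→d12:-→d13:-→d14:-→d15:-→d16:-→d17:-→d18:-→d19:-→d20:-→d21:-→d22:-→d23:-→d24:-→d25:-→d26:-→d27:-→d28:H4→d29:-→d30:-→d31:H5  best=H5
  ? 2.4.83.147  path d0:H3→d1:-→d2:-→d3:-→d4:-→d5:-→d6:-→d7:-→d8:-→d9:-→d10:-→d11:-→d12:-→d13:-→d14:-→d15:-→d16:H0→d17:-→d18:-→d19:-→d20:-→d21:-→d22:-→d23:-→d24:-→d25:-→d26:-→d27:-→d28:H3→d29:-  best=H3
  + 155.99.224.0/20 (H6) depth=20
  ? 2.4.47.108  path d0:H3→d1:-→d2:-→d3:-→d4:-→d5:-→d6:-→d7:-→d8:-→d9:-→d10:-→d11:-→d12:-→d13:-→d14:-→d15:-→d16:H0→d17:-  best=H0
  + 195.80.0.0/12 (H2) depth=12
  + 195.94.50.225/32 (H4) depth=32
  + 155.99.238.0/24 (H0) depth=24
  ? 155.99.238.55  path d0:H3→d1:-→d2:-→d3:-→d4:-→d5:-→d6:-→d7:-→d8:-→d9:-→d10:-→d11:-→d12:-→d13:-→d14:-→d15:-→d16:-→d17:-→d18:-→d19:-→d20:H6→d21:-→d22:-→d23:-→d24:H0  best=H0
  ? 155.99.224.42  path d0:H3→d1:-→d2:-→d3:-→d4:-→d5:-→d6:-→d7:-→d8:-→d9:-→d10:-→d11:-→d12:-→d13:-→d14:-→d15:-→d16:-→d17:-→d18:-→d19:-→d20:H6  best=H6
  ? 206.114.69.65  path d0:H3→d1:-→d2:-→d3:-→d4:-→d5:-→d6:-→d7:-→d8:-→d9:-→d10:-→d11:-→d12:-→d13:-→d14:-→d15:-→d16:-→d17:-→d18:-→d19:-→d20:-→d21:-→d22:-→d23:-→d24:-→d25:-→d26:-→d27:-→d28:H4→d29:-→d30:-  best=H4
  + 0.0.0.0/2 (H5) depth=2
  del 206.114.69.66/31 (clear depth 31)
  ? 62.168.130.194  path d0:H3→d1:-→d2:H5  best=H5
  + 155.96.0.0/12 (H0) depth=12
  ? 2.4.83.150  path d0:H3→d1:-→d2:H5→d3:-→d4:-→d5:-→d6:-→d7:-→d8:-→d9:-→d10:-→d11:-→d12:-→d13:-→d14:-→d15:-→d16:H0→d17:-→d18:-→d19:-→d20:-→d21:-→d22:-→d23:-→d24:-→d25:-→d26:-→d27:-→d28:H3→d29:-→d30:-→d31:-→d32:H5  best=H5
  + 155.99.238.160/28 (H2) depth=28
  + 0.0.0.0/0 (H1) depth=0
  del 206.114.69.64/28 (clear depth 28)
  + 155.99.238.160/28 (H2) depth=28
  + 2.4.64.0/18 (H5) depth=18
  ? 13.104.233.177  path d0:H1→d1:-→d2:H5→d3:-→d4:-  best=H5

== LOOKUPS ==
["H2","H4","H4","no-route","H4","no-route","H5","H5","H3","H0","H0","H6","H4","H5","H5","H5"]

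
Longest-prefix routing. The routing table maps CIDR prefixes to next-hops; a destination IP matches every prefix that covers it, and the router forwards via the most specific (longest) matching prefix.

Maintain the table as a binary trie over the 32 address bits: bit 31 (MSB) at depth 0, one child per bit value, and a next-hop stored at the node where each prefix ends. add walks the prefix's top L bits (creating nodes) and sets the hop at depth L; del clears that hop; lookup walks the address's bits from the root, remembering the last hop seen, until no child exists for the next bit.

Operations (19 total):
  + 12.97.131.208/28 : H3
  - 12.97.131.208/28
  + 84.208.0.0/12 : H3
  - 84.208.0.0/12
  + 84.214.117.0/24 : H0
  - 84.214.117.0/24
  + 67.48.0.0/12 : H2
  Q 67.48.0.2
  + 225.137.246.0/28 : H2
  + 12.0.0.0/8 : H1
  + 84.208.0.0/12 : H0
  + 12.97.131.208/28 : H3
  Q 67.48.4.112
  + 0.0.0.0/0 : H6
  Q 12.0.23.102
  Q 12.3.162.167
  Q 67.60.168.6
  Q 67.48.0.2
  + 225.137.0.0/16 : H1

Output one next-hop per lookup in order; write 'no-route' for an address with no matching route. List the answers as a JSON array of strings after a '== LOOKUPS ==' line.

Trace:
  add 12.97.131.208/28 -> H3 at depth 28
  - 12.97.131.208/28 clear@28
  add 84.208.0.0/12 -> H3 at depth 12
  - 84.208.0.0/12 clear@12
  add 84.214.117.0/24 -> H0 at depth 24
  - 84.214.117.0/24 clear@24
  add 67.48.0.0/12 -> H2 at depth 12
  Q 67.48.0.2: descend 010000110011 ; hops seen [H2] ; pick H2
  add 225.137.246.0/28 -> H2 at depth 28
  add 12.0.0.0/8 -> H1 at depth 8
  add 84.208.0.0/12 -> H0 at depth 12
  add 12.97.131.208/28 -> H3 at depth 28
  Q 67.48.4.112: descend 010000110011 ; hops seen [H2] ; pick H2
  add 0.0.0.0/0 -> H6 at depth 0
  Q 12.0.23.102: descend 000011000 ; hops seen [H6,H1] ; pick H1
  Q 12.3.162.167: descend 000011000 ; hops seen [H6,H1] ; pick H1
  Q 67.60.168.6: descend 010000110011 ; hops seen [H6,H2] ; pick H2
  Q 67.48.0.2: descend 010000110011 ; hops seen [H6,H2] ; pick H2
  add 225.137.0.0/16 -> H1 at depth 16

== LOOKUPS ==
["H2","H2","H1","H1","H2","H2"]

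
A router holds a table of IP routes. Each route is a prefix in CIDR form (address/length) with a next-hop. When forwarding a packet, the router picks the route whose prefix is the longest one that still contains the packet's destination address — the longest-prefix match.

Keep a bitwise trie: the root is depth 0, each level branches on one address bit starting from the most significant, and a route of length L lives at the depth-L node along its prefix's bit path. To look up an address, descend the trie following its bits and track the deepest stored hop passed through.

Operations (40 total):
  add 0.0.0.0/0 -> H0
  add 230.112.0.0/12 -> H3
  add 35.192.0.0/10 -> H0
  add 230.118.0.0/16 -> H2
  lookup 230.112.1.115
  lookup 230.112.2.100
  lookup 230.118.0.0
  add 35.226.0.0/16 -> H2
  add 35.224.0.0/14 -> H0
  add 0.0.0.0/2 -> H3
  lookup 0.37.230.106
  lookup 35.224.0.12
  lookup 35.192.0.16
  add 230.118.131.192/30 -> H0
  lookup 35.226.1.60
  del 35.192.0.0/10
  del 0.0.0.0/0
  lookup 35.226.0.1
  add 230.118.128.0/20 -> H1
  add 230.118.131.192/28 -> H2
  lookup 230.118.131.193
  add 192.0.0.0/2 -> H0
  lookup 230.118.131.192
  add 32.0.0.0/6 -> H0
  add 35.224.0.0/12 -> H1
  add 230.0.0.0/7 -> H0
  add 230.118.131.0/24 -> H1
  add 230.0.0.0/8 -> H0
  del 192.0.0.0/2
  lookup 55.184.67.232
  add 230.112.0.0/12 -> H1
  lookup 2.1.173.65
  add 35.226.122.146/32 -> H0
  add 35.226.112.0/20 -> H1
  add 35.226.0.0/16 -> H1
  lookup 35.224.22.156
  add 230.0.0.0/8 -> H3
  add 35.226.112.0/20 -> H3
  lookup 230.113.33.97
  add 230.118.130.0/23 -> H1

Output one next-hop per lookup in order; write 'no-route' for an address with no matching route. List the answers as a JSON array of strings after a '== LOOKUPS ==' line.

Apply in order:
  + 0.0.0.0/0 (H0) depth=0
  + 230.112.0.0/12 (H3) depth=12
  + 35.192.0.0/10 (H0) depth=10
  + 230.118.0.0/16 (H2) depth=16
  Q 230.112.1.115: descend 1110011001110 ; hops seen [H0,H3] ; pick H3
  Q 230.112.2.100: descend 1110011001110 ; hops seen [H0,H3] ; pick H3
  Q 230.118.0.0: descend 1110011001110110 ; hops seen [H0,H3,H2] ; pick H2
  + 35.226.0.0/16 (H2) depth=16
  + 35.224.0.0/14 (H0) depth=14
  + 0.0.0.0/2 (H3) depth=2
  Q 0.37.230.106: descend 00 ; hops seen [H0,H3] ; pick H3
  Q 35.224.0.12: descend 00100011111000 ; hops seen [H0,H3,H0,H0] ; pick H0
  Q 35.192.0.16: descend 0010001111 ; hops seen [H0,H3,H0] ; pick H0
  + 230.118.131.192/30 (H0) depth=30
  Q 35.226.1.60: descend 0010001111100010 ; hops seen [H0,H3,H0,H0,H2] ; pick H2
  - 35.192.0.0/10 clear@10
  - 0.0.0.0/0 clear@0
  Q 35.226.0.1: descend 0010001111100010 ; hops seen [H3,H0,H2] ; pick H2
  + 230.118.128.0/20 (H1) depth=20
  + 230.118.131.192/28 (H2) depth=28
  Q 230.118.131.193: descend 111001100111011010000011110000 ; hops seen [H3,H2,H1,H2,H0] ; pick H0
  + 192.0.0.0/2 (H0) depth=2
  Q 230.118.131.192: descend 111001100111011010000011110000 ; hops seen [H0,H3,H2,H1,H2,H0] ; pick H0
  + 32.0.0.0/6 (H0) depth=6
  + 35.224.0.0/12 (H1) depth=12
  + 230.0.0.0/7 (H0) depth=7
  + 230.118.131.0/24 (H1) depth=24
  + 230.0.0.0/8 (H0) depth=8
  - 192.0.0.0/2 clear@2
  Q 55.184.67.232: descend 001 ; hops seen [H3] ; pick H3
  + 230.112.0.0/12 (H1) depth=12
  Q 2.1.173.65: descend 00 ; hops seen [H3] ; pick H3
  + 35.226.122.146/32 (H0) depth=32
  + 35.226.112.0/20 (H1) depth=20
  + 35.226.0.0/16 (H1) depth=16
  Q 35.224.22.156: descend 00100011111000 ; hops seen [H3,H0,H1,H0] ; pick H0
  + 230.0.0.0/8 (H3) depth=8
  + 35.226.112.0/20 (H3) depth=20
  Q 230.113.33.97: descend 1110011001110 ; hops seen [H0,H3,H1] ; pick H1
  + 230.118.130.0/23 (H1) depth=23

== LOOKUPS ==
["H3","H3","H2","H3","H0","H0","H2","H2","H0","H0","H3","H3","H0","H1"]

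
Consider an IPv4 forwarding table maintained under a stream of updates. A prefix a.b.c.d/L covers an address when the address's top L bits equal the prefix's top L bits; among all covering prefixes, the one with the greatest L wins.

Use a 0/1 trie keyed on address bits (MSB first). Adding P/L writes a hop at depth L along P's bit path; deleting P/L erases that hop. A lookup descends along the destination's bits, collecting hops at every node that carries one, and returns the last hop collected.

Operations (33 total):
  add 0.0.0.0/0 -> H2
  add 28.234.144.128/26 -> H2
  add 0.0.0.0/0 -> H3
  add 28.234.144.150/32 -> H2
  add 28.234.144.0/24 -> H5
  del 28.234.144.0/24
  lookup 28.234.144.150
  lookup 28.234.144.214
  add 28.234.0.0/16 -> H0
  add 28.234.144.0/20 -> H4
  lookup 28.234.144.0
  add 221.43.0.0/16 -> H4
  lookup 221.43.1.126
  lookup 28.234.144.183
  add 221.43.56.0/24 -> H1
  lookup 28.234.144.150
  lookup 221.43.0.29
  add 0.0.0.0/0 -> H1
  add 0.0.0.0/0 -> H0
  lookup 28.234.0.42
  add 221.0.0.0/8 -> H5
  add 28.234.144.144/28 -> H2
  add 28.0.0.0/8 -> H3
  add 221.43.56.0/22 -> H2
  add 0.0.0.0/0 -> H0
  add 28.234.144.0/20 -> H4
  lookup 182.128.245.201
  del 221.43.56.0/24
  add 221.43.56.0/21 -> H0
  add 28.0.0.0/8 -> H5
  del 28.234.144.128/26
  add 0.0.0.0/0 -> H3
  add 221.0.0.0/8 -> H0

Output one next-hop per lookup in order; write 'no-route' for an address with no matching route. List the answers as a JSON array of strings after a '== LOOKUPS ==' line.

Apply in order:
  add 0.0.0.0/0 -> H2 at depth 0
  add 28.234.144.128/26 -> H2 at depth 26
  add 0.0.0.0/0 -> H3 at depth 0
  add 28.234.144.150/32 -> H2 at depth 32
  add 28.234.144.0/24 -> H5 at depth 24
  - 28.234.144.0/24 clear@24
  Q 28.234.144.150: descend 00011100111010101001000010010110 ; hops seen [H3,H2,H2] ; pick H2
  Q 28.234.144.214: descend 0001110011101010100100001 ; hops seen [H3] ; pick H3
  add 28.234.0.0/16 -> H0 at depth 16
  add 28.234.144.0/20 -> H4 at depth 20
  Q 28.234.144.0: descend 000111001110101010010000 ; hops seen [H3,H0,H4] ; pick H4
  add 221.43.0.0/16 -> H4 at depth 16
  Q 221.43.1.126: descend 1101110100101011 ; hops seen [H3,H4] ; pick H4
  Q 28.234.144.183: descend 00011100111010101001000010 ; hops seen [H3,H0,H4,H2] ; pick H2
  add 221.43.56.0/24 -> H1 at depth 24
  Q 28.234.144.150: descend 00011100111010101001000010010110 ; hops seen [H3,H0,H4,H2,H2] ; pick H2
  Q 221.43.0.29: descend 110111010010101100 ; hops seen [H3,H4] ; pick H4
  add 0.0.0.0/0 -> H1 at depth 0
  add 0.0.0.0/0 -> H0 at depth 0
  Q 28.234.0.42: descend 0001110011101010 ; hops seen [H0,H0] ; pick H0
  add 221.0.0.0/8 -> H5 at depth 8
  add 28.234.144.144/28 -> H2 at depth 28
  add 28.0.0.0/8 -> H3 at depth 8
  add 221.43.56.0/22 -> H2 at depth 22
  add 0.0.0.0/0 -> H0 at depth 0
  add 28.234.144.0/20 -> H4 at depth 20
  Q 182.128.245.201: descend 1 ; hops seen [H0] ; pick H0
  - 221.43.56.0/24 clear@24
  add 221.43.56.0/21 -> H0 at depth 21
  add 28.0.0.0/8 -> H5 at depth 8
  - 28.234.144.128/26 clear@26
  add 0.0.0.0/0 -> H3 at depth 0
  add 221.0.0.0/8 -> H0 at depth 8

== LOOKUPS ==
["H2","H3","H4","H4","H2","H2","H4","H0","H0"]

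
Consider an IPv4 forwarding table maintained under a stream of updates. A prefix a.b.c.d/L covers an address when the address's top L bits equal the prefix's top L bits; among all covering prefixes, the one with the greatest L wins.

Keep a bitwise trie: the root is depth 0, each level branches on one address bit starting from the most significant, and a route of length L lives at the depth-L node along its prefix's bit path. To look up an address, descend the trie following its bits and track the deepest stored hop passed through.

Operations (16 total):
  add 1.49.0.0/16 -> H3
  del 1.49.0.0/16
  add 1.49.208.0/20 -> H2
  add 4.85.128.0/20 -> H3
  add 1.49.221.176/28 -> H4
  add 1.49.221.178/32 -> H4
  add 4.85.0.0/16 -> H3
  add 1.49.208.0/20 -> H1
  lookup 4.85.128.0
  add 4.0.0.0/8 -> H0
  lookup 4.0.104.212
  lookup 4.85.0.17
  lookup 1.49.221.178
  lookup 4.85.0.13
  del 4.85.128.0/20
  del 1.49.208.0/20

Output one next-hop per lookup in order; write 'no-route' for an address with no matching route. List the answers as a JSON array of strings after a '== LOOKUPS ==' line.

Process each operation:
  add 1.49.0.0/16 -> H3 at depth 16
  del 1.49.0.0/16 (clear depth 16)
  add 1.49.208.0/20 -> H2 at depth 20
  add 4.85.128.0/20 -> H3 at depth 20
  add 1.49.221.176/28 -> H4 at depth 28
  add 1.49.221.178/32 -> H4 at depth 32
  add 4.85.0.0/16 -> H3 at depth 16
  add 1.49.208.0/20 -> H1 at depth 20
  ? 4.85.128.0  path d0:-→d1:-→d2:-→d3:-→d4:-→d5:-→d6:-→d7:-→d8:-→d9:-→d10:-→d11:-→d12:-→d13:-→d14:-→d15:-→d16:H3→d17:-→d18:-→d19:-→d20:H3  best=H3
  add 4.0.0.0/8 -> H0 at depth 8
  ? 4.0.104.212  path d0:-→d1:-→d2:-→d3:-→d4:-→d5:-→d6:-→d7:-→d8:H0→d9:-  best=H0
  ? 4.85.0.17  path d0:-→d1:-→d2:-→d3:-→d4:-→d5:-→d6:-→d7:-→d8:H0→d9:-→d10:-→d11:-→d12:-→d13:-→d14:-→d15:-→d16:H3  best=H3
  ? 1.49.221.178  path d0:-→d1:-→d2:-→d3:-→d4:-→d5:-→d6:-→d7:-→d8:-→d9:-→d10:-→d11:-→d12:-→d13:-→d14:-→d15:-→d16:-→d17:-→d18:-→d19:-→d20:H1→d21:-→d22:-→d23:-→d24:-→d25:-→d26:-→d27:-→d28:H4→d29:-→d30:-→d31:-→d32:H4  best=H4
  ? 4.85.0.13  path d0:-→d1:-→d2:-→d3:-→d4:-→d5:-→d6:-→d7:-→d8:H0→d9:-→d10:-→d11:-→d12:-→d13:-→d14:-→d15:-→d16:H3  best=H3
  del 4.85.128.0/20 (clear depth 20)
  del 1.49.208.0/20 (clear depth 20)

== LOOKUPS ==
["H3","H0","H3","H4","H3"]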